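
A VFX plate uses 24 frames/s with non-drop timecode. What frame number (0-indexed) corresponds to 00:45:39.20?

Total seconds to the label: (0 × 3600 + 45 × 60 + 39) = 2739.
Frame index = 2739 × 24 + 20 = 65756.

65756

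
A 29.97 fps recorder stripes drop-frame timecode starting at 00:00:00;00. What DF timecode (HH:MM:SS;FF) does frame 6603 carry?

00:03:40;09

Each 10-minute DF block holds 10 × 60 × 30 − 9 × 2 = 17982 frames. 6603 ÷ 17982 → 0 full blocks, remainder 6603.
Within the partial block the first minute is 1800 frames and each further minute 1798, so 3 further minute boundaries passed. Total skipped labels = 18 × 0 + 2 × 3 = 6.
Non-drop label index = 6603 + 6 = 6609; at 30 labels/s that is 00:03:40:09, i.e. DF 00:03:40;09.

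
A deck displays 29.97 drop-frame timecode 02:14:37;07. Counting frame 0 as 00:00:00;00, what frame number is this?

As if non-drop at 30 labels/s: (2 × 3600 + 14 × 60 + 37) × 30 + 7 = 242317.
Minute boundaries passed: 134; those not divisible by 10: 134 − 13 = 121; dropped labels = 2 × 121 = 242.
Actual frame index = 242317 − 242 = 242075.

242075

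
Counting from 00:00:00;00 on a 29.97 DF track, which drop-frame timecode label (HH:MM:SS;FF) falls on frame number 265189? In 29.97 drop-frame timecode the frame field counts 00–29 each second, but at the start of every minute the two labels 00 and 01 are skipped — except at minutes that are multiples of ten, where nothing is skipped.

02:27:28;15

Each 10-minute DF block holds 10 × 60 × 30 − 9 × 2 = 17982 frames. 265189 ÷ 17982 → 14 full blocks, remainder 13441.
Within the partial block the first minute is 1800 frames and each further minute 1798, so 7 further minute boundaries passed. Total skipped labels = 18 × 14 + 2 × 7 = 266.
Non-drop label index = 265189 + 266 = 265455; at 30 labels/s that is 02:27:28:15, i.e. DF 02:27:28;15.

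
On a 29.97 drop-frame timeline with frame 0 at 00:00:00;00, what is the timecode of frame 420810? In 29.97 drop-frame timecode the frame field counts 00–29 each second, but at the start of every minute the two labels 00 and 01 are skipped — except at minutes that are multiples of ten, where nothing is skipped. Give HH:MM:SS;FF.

Each 10-minute DF block holds 10 × 60 × 30 − 9 × 2 = 17982 frames. 420810 ÷ 17982 → 23 full blocks, remainder 7224.
Within the partial block the first minute is 1800 frames and each further minute 1798, so 4 further minute boundaries passed. Total skipped labels = 18 × 23 + 2 × 4 = 422.
Non-drop label index = 420810 + 422 = 421232; at 30 labels/s that is 03:54:01:02, i.e. DF 03:54:01;02.

03:54:01;02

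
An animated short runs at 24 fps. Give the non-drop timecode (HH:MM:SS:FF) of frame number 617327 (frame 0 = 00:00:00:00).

07:08:41:23

617327 ÷ 24 = 25721 full seconds, remainder 23 frames.
25721 s = 7 h 8 min 41 s.
Timecode: 07:08:41:23.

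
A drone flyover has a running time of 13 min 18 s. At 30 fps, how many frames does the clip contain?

13 min 18 s = 798 s.
Frames = 798 × 30 = 23940.

23940 frames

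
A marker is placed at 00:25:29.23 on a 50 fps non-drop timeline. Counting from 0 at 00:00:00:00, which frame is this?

Total seconds to the label: (0 × 3600 + 25 × 60 + 29) = 1529.
Frame index = 1529 × 50 + 23 = 76473.

frame 76473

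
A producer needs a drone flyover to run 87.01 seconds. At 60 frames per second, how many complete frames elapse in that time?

Frames = 87.01 × 60 = 26103/5 ≈ 5220.6000.
Complete frames: 5220.

5220 frames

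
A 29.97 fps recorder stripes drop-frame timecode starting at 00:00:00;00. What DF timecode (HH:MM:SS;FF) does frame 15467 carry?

00:08:36;03

Each 10-minute DF block holds 10 × 60 × 30 − 9 × 2 = 17982 frames. 15467 ÷ 17982 → 0 full blocks, remainder 15467.
Within the partial block the first minute is 1800 frames and each further minute 1798, so 8 further minute boundaries passed. Total skipped labels = 18 × 0 + 2 × 8 = 16.
Non-drop label index = 15467 + 16 = 15483; at 30 labels/s that is 00:08:36:03, i.e. DF 00:08:36;03.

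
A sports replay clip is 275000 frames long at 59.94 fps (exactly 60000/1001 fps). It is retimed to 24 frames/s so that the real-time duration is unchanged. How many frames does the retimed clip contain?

Target frames = source frames × (target rate / source rate) = 275000 × (24)/(60000/1001) = 275000 × 1001/2500 = 110110.

110110 frames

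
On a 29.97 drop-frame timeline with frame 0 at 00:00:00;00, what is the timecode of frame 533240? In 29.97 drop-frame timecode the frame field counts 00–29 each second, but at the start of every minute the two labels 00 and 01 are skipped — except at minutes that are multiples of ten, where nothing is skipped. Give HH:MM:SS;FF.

04:56:32;14

Each 10-minute DF block holds 10 × 60 × 30 − 9 × 2 = 17982 frames. 533240 ÷ 17982 → 29 full blocks, remainder 11762.
Within the partial block the first minute is 1800 frames and each further minute 1798, so 6 further minute boundaries passed. Total skipped labels = 18 × 29 + 2 × 6 = 534.
Non-drop label index = 533240 + 534 = 533774; at 30 labels/s that is 04:56:32:14, i.e. DF 04:56:32;14.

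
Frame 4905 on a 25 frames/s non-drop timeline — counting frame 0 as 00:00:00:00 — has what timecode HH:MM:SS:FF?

4905 ÷ 25 = 196 full seconds, remainder 5 frames.
196 s = 0 h 3 min 16 s.
Timecode: 00:03:16:05.

00:03:16:05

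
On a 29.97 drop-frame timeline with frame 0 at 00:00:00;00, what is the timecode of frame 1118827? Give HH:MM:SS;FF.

Each 10-minute DF block holds 10 × 60 × 30 − 9 × 2 = 17982 frames. 1118827 ÷ 17982 → 62 full blocks, remainder 3943.
Within the partial block the first minute is 1800 frames and each further minute 1798, so 2 further minute boundaries passed. Total skipped labels = 18 × 62 + 2 × 2 = 1120.
Non-drop label index = 1118827 + 1120 = 1119947; at 30 labels/s that is 10:22:11:17, i.e. DF 10:22:11;17.

10:22:11;17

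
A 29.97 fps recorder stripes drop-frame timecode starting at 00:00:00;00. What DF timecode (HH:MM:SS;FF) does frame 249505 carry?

Each 10-minute DF block holds 10 × 60 × 30 − 9 × 2 = 17982 frames. 249505 ÷ 17982 → 13 full blocks, remainder 15739.
Within the partial block the first minute is 1800 frames and each further minute 1798, so 8 further minute boundaries passed. Total skipped labels = 18 × 13 + 2 × 8 = 250.
Non-drop label index = 249505 + 250 = 249755; at 30 labels/s that is 02:18:45:05, i.e. DF 02:18:45;05.

02:18:45;05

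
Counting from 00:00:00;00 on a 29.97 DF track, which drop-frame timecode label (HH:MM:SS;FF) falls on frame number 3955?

00:02:11;29

Ten DF minutes hold 17982 frames, so frame 3955 lies in block 0 (frames 0–17981) with 3955 frames into that block.
The block's first minute is 1800 frames and the rest 1798 each; 3955 frames reaches minute 2, so 0 × 18 + 2 × 2 = 4 labels have been skipped so far.
Adding those back, label number 3955 + 4 = 3959 at 30 labels/s is 131 s + 29 f = 0 h 2 min 11 s frame 29, i.e. 00:02:11;29.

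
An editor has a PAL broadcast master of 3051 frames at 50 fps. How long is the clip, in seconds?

61.02 seconds

Running time = 3051 / (50) = 61.02 s.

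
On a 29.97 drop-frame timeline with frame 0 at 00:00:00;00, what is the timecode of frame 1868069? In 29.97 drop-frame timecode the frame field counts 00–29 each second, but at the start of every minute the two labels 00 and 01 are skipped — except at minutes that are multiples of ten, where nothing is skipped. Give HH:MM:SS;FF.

17:18:51;09

Each 10-minute DF block holds 10 × 60 × 30 − 9 × 2 = 17982 frames. 1868069 ÷ 17982 → 103 full blocks, remainder 15923.
Within the partial block the first minute is 1800 frames and each further minute 1798, so 8 further minute boundaries passed. Total skipped labels = 18 × 103 + 2 × 8 = 1870.
Non-drop label index = 1868069 + 1870 = 1869939; at 30 labels/s that is 17:18:51:09, i.e. DF 17:18:51;09.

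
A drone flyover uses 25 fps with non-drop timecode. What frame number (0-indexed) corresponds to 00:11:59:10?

17985

Total seconds to the label: (0 × 3600 + 11 × 60 + 59) = 719.
Frame index = 719 × 25 + 10 = 17985.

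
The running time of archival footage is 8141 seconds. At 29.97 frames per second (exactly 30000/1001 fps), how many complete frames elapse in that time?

Frames = 8141 × 30000/1001 = 34890000/143 ≈ 243986.0140.
Complete frames: 243986.

243986 frames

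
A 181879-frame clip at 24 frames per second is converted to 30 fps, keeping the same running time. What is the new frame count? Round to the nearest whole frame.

Frames at target rate = 181879 × (30) / (24) = 909395/4 ≈ 227348.750.
Nearest whole frame: 227349.

227349 frames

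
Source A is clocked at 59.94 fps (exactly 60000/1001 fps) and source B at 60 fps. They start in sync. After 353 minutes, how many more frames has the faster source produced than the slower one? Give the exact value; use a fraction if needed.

1270800/1001 frames

353 min = 21180 s.
A emits 60000/1001 × 21180 = 1270800000/1001 frames; B emits 60 × 21180 = 1270800.
Difference = 1270800/1001 frames (≈ 1269.5305); B is ahead of A.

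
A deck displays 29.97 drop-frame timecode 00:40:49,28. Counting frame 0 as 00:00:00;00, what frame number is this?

73426

Complete 10-minute blocks: 4, each 17982 frames → 71928.
Remaining 0 whole minutes in the current block: 0 frames.
Within the current minute: 49 × 30 + 28 = 1498. Total = 71928 + 0 + 1498 = 73426.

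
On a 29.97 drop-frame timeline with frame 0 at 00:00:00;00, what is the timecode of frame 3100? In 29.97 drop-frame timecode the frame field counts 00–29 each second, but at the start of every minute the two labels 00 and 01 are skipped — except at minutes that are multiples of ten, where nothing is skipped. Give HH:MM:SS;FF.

00:01:43;12

Ten DF minutes hold 17982 frames, so frame 3100 lies in block 0 (frames 0–17981) with 3100 frames into that block.
The block's first minute is 1800 frames and the rest 1798 each; 3100 frames reaches minute 1, so 0 × 18 + 1 × 2 = 2 labels have been skipped so far.
Adding those back, label number 3100 + 2 = 3102 at 30 labels/s is 103 s + 12 f = 0 h 1 min 43 s frame 12, i.e. 00:01:43;12.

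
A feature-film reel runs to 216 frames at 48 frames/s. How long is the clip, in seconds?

4.5 seconds

Running time = 216 / (48) = 4.5 s.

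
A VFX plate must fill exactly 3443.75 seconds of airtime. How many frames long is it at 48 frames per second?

Frames = 3443.75 × 48 = 165300.

165300 frames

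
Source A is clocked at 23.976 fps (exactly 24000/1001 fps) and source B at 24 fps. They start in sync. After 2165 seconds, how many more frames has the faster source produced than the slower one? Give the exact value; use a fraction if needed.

A emits 24000/1001 × 2165 = 51960000/1001 frames; B emits 24 × 2165 = 51960.
Difference = 51960/1001 frames (≈ 51.9081); B is ahead of A.

51960/1001 frames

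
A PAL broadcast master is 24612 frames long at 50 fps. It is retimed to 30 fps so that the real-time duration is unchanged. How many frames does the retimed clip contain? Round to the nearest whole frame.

14767 frames

Frames at target rate = 24612 × (30) / (50) = 73836/5 ≈ 14767.200.
Nearest whole frame: 14767.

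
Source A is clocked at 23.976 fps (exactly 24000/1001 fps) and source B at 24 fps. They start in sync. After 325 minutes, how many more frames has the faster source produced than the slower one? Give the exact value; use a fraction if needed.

36000/77 frames

325 min = 19500 s.
A emits 24000/1001 × 19500 = 36000000/77 frames; B emits 24 × 19500 = 468000.
Difference = 36000/77 frames (≈ 467.5325); B is ahead of A.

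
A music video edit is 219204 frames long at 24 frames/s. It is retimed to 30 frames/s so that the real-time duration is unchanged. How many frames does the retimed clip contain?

Target frames = source frames × (target rate / source rate) = 219204 × (30)/(24) = 219204 × 5/4 = 274005.

274005 frames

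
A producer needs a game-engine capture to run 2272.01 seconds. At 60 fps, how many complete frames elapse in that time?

Frames = 2272.01 × 60 = 681603/5 ≈ 136320.6000.
Complete frames: 136320.

136320 frames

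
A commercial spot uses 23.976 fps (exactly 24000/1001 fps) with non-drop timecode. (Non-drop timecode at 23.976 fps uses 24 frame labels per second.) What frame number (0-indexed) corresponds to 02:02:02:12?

Total seconds to the label: (2 × 3600 + 2 × 60 + 2) = 7322.
Frame index = 7322 × 24 + 12 = 175740.

frame 175740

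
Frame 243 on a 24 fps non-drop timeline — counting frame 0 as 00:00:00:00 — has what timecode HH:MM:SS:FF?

00:00:10:03

243 ÷ 24 = 10 full seconds, remainder 3 frames.
10 s = 0 h 0 min 10 s.
Timecode: 00:00:10:03.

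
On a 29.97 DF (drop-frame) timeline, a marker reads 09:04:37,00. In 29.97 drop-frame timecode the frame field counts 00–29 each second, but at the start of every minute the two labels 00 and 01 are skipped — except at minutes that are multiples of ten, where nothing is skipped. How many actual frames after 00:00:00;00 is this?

979330

Complete 10-minute blocks: 54, each 17982 frames → 971028.
Remaining 4 whole minutes in the current block: 1800 + 3 × 1798 = 7194 frames.
Within the current minute: 37 × 30 + 0 − 2 = 1108 (labels ;00/;01 skipped at this minute). Total = 971028 + 7194 + 1108 = 979330.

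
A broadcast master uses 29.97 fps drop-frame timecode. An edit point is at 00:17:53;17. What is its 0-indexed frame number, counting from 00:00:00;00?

Complete 10-minute blocks: 1, each 17982 frames → 17982.
Remaining 7 whole minutes in the current block: 1800 + 6 × 1798 = 12588 frames.
Within the current minute: 53 × 30 + 17 − 2 = 1605 (labels ;00/;01 skipped at this minute). Total = 17982 + 12588 + 1605 = 32175.

32175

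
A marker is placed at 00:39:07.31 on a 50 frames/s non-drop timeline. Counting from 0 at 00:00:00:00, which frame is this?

Total seconds to the label: (0 × 3600 + 39 × 60 + 7) = 2347.
Frame index = 2347 × 50 + 31 = 117381.

117381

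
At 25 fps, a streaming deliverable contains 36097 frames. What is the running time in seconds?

1443.88 seconds

Running time = 36097 / (25) = 1443.88 s.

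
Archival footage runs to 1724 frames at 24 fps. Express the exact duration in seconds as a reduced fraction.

Running time = 1724 ÷ (24) = 1724 × 1/24 = 431/6 s.

431/6 seconds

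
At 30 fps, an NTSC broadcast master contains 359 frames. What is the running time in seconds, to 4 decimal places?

Running time = 359 × 1/30 = 359/30 s ≈ 11.9667 s.

11.9667 seconds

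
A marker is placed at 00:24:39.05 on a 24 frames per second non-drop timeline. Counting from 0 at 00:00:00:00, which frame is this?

35501

Total seconds to the label: (0 × 3600 + 24 × 60 + 39) = 1479.
Frame index = 1479 × 24 + 5 = 35501.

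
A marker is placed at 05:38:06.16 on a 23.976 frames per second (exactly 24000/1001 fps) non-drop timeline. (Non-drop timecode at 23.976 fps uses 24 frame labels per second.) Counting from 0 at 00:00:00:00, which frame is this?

Total seconds to the label: (5 × 3600 + 38 × 60 + 6) = 20286.
Frame index = 20286 × 24 + 16 = 486880.

486880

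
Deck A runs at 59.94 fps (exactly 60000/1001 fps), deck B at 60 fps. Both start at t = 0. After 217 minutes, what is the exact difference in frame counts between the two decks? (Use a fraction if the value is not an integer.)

217 min = 13020 s.
A emits 60000/1001 × 13020 = 111600000/143 frames; B emits 60 × 13020 = 781200.
Difference = 111600/143 frames (≈ 780.4196); B is ahead of A.

111600/143 frames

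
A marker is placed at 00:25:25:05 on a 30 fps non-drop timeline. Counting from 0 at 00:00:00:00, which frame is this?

Total seconds to the label: (0 × 3600 + 25 × 60 + 25) = 1525.
Frame index = 1525 × 30 + 5 = 45755.

frame 45755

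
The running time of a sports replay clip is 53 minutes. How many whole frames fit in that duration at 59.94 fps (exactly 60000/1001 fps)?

190609 frames

53 min = 3180 s.
Frames = 3180 × 60000/1001 = 190800000/1001 ≈ 190609.3906.
Complete frames: 190609.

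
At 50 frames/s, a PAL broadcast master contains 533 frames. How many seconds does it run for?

Running time = 533 / (50) = 10.66 s.

10.66 seconds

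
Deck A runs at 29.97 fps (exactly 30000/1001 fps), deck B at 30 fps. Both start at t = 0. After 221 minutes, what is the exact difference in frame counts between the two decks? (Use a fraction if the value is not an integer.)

221 min = 13260 s.
A emits 30000/1001 × 13260 = 30600000/77 frames; B emits 30 × 13260 = 397800.
Difference = 30600/77 frames (≈ 397.4026); B is ahead of A.

30600/77 frames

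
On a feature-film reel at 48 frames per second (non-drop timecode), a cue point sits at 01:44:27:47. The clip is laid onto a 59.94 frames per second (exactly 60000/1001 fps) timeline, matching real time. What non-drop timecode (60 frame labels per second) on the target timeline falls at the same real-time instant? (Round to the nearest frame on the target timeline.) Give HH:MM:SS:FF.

Source frame index: (1×3600 + 44×60 + 27) × 48 + 47 = 300863.
Real time: 300863 / (48) = 300863/48 s.
Target frame: (300863/48) × (60000/1001) = 376078750/1001 ≈ 375703.047 → 375703.
At 60 labels/s: frame 375703 → 01:44:21:43.

01:44:21:43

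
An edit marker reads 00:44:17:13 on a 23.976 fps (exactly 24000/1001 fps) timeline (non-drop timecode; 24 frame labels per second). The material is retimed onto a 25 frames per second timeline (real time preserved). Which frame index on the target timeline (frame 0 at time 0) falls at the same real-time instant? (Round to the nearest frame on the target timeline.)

frame 66505

Source frame index: (0×3600 + 44×60 + 17) × 24 + 13 = 63781.
Real time: 63781 / (24000/1001) = 63844781/24000 s.
Target frame: (63844781/24000) × (25) = 63844781/960 ≈ 66504.980 → 66505.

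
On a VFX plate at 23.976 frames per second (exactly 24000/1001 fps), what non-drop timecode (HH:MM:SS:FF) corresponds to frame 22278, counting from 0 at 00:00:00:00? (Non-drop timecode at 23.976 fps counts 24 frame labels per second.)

00:15:28:06

22278 ÷ 24 = 928 full seconds, remainder 6 frames.
928 s = 0 h 15 min 28 s.
Timecode: 00:15:28:06.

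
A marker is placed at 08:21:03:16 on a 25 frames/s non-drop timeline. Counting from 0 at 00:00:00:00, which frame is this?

Total seconds to the label: (8 × 3600 + 21 × 60 + 3) = 30063.
Frame index = 30063 × 25 + 16 = 751591.

frame 751591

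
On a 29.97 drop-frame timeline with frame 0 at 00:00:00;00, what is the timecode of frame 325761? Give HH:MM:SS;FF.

Each 10-minute DF block holds 10 × 60 × 30 − 9 × 2 = 17982 frames. 325761 ÷ 17982 → 18 full blocks, remainder 2085.
Within the partial block the first minute is 1800 frames and each further minute 1798, so 1 further minute boundary passed. Total skipped labels = 18 × 18 + 2 × 1 = 326.
Non-drop label index = 325761 + 326 = 326087; at 30 labels/s that is 03:01:09:17, i.e. DF 03:01:09;17.

03:01:09;17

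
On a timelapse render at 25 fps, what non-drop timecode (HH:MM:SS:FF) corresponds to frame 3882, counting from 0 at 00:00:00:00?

3882 ÷ 25 = 155 full seconds, remainder 7 frames.
155 s = 0 h 2 min 35 s.
Timecode: 00:02:35:07.

00:02:35:07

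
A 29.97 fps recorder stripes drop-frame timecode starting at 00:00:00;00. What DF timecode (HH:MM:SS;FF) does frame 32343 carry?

00:17:59;05

Ten DF minutes hold 17982 frames, so frame 32343 lies in block 1 (frames 17982–35963) with 14361 frames into that block.
The block's first minute is 1800 frames and the rest 1798 each; 14361 frames reaches minute 7, so 1 × 18 + 7 × 2 = 32 labels have been skipped so far.
Adding those back, label number 32343 + 32 = 32375 at 30 labels/s is 1079 s + 5 f = 0 h 17 min 59 s frame 5, i.e. 00:17:59;05.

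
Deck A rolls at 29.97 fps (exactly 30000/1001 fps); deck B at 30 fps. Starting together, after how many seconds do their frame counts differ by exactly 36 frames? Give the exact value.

The gap grows by |30 − 30000/1001| = 30/1001 frames per second.
Time for a 36-frame gap: 36 ÷ (30/1001) = 1201.2 s.

1201.2 seconds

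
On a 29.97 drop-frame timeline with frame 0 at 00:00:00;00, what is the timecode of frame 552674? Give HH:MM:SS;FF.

05:07:20;28

Each 10-minute DF block holds 10 × 60 × 30 − 9 × 2 = 17982 frames. 552674 ÷ 17982 → 30 full blocks, remainder 13214.
Within the partial block the first minute is 1800 frames and each further minute 1798, so 7 further minute boundaries passed. Total skipped labels = 18 × 30 + 2 × 7 = 554.
Non-drop label index = 552674 + 554 = 553228; at 30 labels/s that is 05:07:20:28, i.e. DF 05:07:20;28.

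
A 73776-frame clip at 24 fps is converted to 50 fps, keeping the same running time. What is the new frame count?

153700 frames

Frames at target rate = 73776 × (50) / (24) = 153700.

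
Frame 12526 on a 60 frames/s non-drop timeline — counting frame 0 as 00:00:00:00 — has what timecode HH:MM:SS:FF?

00:03:28:46

12526 ÷ 60 = 208 full seconds, remainder 46 frames.
208 s = 0 h 3 min 28 s.
Timecode: 00:03:28:46.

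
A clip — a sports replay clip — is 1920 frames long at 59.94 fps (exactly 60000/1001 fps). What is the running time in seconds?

Running time = 1920 / (60000/1001) = 32.032 s.

32.032 seconds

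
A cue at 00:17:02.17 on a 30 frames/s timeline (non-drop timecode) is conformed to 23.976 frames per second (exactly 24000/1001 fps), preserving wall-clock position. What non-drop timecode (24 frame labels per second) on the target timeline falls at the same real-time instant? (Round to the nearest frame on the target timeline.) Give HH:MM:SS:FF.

00:17:01:13

Source frame index: (0×3600 + 17×60 + 2) × 30 + 17 = 30677.
Real time: 30677 / (30) = 30677/30 s.
Target frame: (30677/30) × (24000/1001) = 24541600/1001 ≈ 24517.083 → 24517.
At 24 labels/s: frame 24517 → 00:17:01:13.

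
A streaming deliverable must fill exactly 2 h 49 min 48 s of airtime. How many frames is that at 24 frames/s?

244512 frames

2 h 49 min 48 s = 10188 s.
Frames = 10188 × 24 = 244512.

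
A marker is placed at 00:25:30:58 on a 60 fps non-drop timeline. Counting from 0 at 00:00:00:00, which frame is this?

91858

Total seconds to the label: (0 × 3600 + 25 × 60 + 30) = 1530.
Frame index = 1530 × 60 + 58 = 91858.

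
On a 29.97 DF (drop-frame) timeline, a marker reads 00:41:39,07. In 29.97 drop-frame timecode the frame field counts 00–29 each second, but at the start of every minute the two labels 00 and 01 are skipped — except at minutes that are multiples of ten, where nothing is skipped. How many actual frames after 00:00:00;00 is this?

74903

Complete 10-minute blocks: 4, each 17982 frames → 71928.
Remaining 1 whole minute in the current block: 1800 + 0 × 1798 = 1800 frames.
Within the current minute: 39 × 30 + 7 − 2 = 1175 (labels ;00/;01 skipped at this minute). Total = 71928 + 1800 + 1175 = 74903.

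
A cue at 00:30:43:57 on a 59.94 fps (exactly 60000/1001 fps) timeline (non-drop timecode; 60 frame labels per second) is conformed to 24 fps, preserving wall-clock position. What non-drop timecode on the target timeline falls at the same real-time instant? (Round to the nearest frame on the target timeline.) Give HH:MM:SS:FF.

00:30:45:19

Source frame index: (0×3600 + 30×60 + 43) × 60 + 57 = 110637.
Real time: 110637 / (60000/1001) = 36915879/20000 s.
Target frame: (36915879/20000) × (24) = 110747637/2500 ≈ 44299.055 → 44299.
At 24 labels/s: frame 44299 → 00:30:45:19.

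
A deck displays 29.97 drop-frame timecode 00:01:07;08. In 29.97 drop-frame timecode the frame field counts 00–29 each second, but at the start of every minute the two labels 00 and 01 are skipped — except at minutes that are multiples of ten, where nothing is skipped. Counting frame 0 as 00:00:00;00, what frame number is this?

As if non-drop at 30 labels/s: (0 × 3600 + 1 × 60 + 7) × 30 + 8 = 2018.
Minute boundaries passed: 1; those not divisible by 10: 1 − 0 = 1; dropped labels = 2 × 1 = 2.
Actual frame index = 2018 − 2 = 2016.

2016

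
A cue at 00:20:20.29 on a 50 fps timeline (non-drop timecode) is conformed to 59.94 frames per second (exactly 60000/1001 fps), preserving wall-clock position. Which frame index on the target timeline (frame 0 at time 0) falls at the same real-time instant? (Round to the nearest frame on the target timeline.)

Source frame index: (0×3600 + 20×60 + 20) × 50 + 29 = 61029.
Real time: 61029 / (50) = 61029/50 s.
Target frame: (61029/50) × (60000/1001) = 73234800/1001 ≈ 73161.638 → 73162.

frame 73162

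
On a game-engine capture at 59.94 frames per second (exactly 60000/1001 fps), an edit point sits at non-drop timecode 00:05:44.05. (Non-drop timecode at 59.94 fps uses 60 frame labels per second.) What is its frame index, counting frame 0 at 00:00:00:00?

Total seconds to the label: (0 × 3600 + 5 × 60 + 44) = 344.
Frame index = 344 × 60 + 5 = 20645.

20645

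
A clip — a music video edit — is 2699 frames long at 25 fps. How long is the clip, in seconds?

Running time = 2699 / (25) = 107.96 s.

107.96 seconds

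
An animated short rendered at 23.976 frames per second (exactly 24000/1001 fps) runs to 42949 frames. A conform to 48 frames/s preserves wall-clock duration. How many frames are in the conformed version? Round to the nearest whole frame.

85984 frames

Frames at target rate = 42949 × (48) / (24000/1001) = 42991949/500 ≈ 85983.898.
Nearest whole frame: 85984.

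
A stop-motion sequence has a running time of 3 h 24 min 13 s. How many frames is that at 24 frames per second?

294072 frames

3 h 24 min 13 s = 12253 s.
Frames = 12253 × 24 = 294072.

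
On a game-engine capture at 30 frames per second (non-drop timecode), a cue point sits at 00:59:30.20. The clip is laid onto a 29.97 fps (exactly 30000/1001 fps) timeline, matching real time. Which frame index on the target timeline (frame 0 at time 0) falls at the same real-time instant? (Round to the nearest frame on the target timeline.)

Source frame index: (0×3600 + 59×60 + 30) × 30 + 20 = 107120.
Real time: 107120 / (30) = 10712/3 s.
Target frame: (10712/3) × (30000/1001) = 8240000/77 ≈ 107012.987 → 107013.

frame 107013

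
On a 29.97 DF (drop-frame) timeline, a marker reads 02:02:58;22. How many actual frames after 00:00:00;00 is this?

221142

Complete 10-minute blocks: 12, each 17982 frames → 215784.
Remaining 2 whole minutes in the current block: 1800 + 1 × 1798 = 3598 frames.
Within the current minute: 58 × 30 + 22 − 2 = 1760 (labels ;00/;01 skipped at this minute). Total = 215784 + 3598 + 1760 = 221142.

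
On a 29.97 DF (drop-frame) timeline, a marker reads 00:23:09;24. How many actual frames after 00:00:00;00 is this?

Complete 10-minute blocks: 2, each 17982 frames → 35964.
Remaining 3 whole minutes in the current block: 1800 + 2 × 1798 = 5396 frames.
Within the current minute: 9 × 30 + 24 − 2 = 292 (labels ;00/;01 skipped at this minute). Total = 35964 + 5396 + 292 = 41652.

41652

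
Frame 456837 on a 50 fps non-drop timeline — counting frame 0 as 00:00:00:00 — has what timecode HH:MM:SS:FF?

02:32:16:37

456837 ÷ 50 = 9136 full seconds, remainder 37 frames.
9136 s = 2 h 32 min 16 s.
Timecode: 02:32:16:37.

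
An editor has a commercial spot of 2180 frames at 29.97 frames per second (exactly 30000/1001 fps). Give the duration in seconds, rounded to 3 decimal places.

72.739 seconds

Running time = 2180 × 1001/30000 = 109109/1500 s ≈ 72.739 s.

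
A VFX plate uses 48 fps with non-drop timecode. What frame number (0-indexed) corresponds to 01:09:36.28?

Total seconds to the label: (1 × 3600 + 9 × 60 + 36) = 4176.
Frame index = 4176 × 48 + 28 = 200476.

frame 200476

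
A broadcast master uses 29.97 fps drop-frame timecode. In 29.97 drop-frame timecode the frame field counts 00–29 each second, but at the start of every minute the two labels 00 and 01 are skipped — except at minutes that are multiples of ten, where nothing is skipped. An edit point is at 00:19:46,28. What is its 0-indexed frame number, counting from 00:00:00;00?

35572

Complete 10-minute blocks: 1, each 17982 frames → 17982.
Remaining 9 whole minutes in the current block: 1800 + 8 × 1798 = 16184 frames.
Within the current minute: 46 × 30 + 28 − 2 = 1406 (labels ;00/;01 skipped at this minute). Total = 17982 + 16184 + 1406 = 35572.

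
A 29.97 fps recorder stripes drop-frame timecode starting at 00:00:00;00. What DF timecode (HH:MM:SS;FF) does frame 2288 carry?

Each 10-minute DF block holds 10 × 60 × 30 − 9 × 2 = 17982 frames. 2288 ÷ 17982 → 0 full blocks, remainder 2288.
Within the partial block the first minute is 1800 frames and each further minute 1798, so 1 further minute boundary passed. Total skipped labels = 18 × 0 + 2 × 1 = 2.
Non-drop label index = 2288 + 2 = 2290; at 30 labels/s that is 00:01:16:10, i.e. DF 00:01:16;10.

00:01:16;10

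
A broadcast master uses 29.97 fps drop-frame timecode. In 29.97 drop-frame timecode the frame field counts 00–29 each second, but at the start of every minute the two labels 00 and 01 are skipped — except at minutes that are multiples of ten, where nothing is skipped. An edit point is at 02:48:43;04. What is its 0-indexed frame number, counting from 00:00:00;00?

As if non-drop at 30 labels/s: (2 × 3600 + 48 × 60 + 43) × 30 + 4 = 303694.
Minute boundaries passed: 168; those not divisible by 10: 168 − 16 = 152; dropped labels = 2 × 152 = 304.
Actual frame index = 303694 − 304 = 303390.

303390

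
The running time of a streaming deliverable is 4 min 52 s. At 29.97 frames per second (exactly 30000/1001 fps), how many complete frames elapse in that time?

8751 frames

4 min 52 s = 292 s.
Frames = 292 × 30000/1001 = 8760000/1001 ≈ 8751.2488.
Complete frames: 8751.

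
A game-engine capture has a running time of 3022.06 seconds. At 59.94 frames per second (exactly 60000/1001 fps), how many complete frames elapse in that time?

Frames = 3022.06 × 60000/1001 = 181323600/1001 ≈ 181142.4575.
Complete frames: 181142.

181142 frames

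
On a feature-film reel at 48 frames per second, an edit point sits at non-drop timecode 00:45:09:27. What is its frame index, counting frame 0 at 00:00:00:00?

Total seconds to the label: (0 × 3600 + 45 × 60 + 9) = 2709.
Frame index = 2709 × 48 + 27 = 130059.

130059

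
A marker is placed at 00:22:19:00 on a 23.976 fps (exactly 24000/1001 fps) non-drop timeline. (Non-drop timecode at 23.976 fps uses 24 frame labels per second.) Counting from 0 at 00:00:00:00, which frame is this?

Total seconds to the label: (0 × 3600 + 22 × 60 + 19) = 1339.
Frame index = 1339 × 24 + 0 = 32136.

32136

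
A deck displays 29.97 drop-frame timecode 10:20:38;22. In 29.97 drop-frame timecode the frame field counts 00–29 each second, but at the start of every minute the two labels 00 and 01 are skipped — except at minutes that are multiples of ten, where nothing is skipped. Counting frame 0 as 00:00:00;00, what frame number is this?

1116046

As if non-drop at 30 labels/s: (10 × 3600 + 20 × 60 + 38) × 30 + 22 = 1117162.
Minute boundaries passed: 620; those not divisible by 10: 620 − 62 = 558; dropped labels = 2 × 558 = 1116.
Actual frame index = 1117162 − 1116 = 1116046.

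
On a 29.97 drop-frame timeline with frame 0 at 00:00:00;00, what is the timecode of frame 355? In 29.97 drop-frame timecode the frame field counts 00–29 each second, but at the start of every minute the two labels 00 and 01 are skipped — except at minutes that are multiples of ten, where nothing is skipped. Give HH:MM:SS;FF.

Each 10-minute DF block holds 10 × 60 × 30 − 9 × 2 = 17982 frames. 355 ÷ 17982 → 0 full blocks, remainder 355.
Within the partial block the first minute is 1800 frames and each further minute 1798, so 0 further minute boundaries passed. Total skipped labels = 18 × 0 + 2 × 0 = 0.
Non-drop label index = 355 + 0 = 355; at 30 labels/s that is 00:00:11:25, i.e. DF 00:00:11;25.

00:00:11;25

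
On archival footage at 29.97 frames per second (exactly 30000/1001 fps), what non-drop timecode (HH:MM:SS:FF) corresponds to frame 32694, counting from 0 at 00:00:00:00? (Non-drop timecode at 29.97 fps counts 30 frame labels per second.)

00:18:09:24

32694 ÷ 30 = 1089 full seconds, remainder 24 frames.
1089 s = 0 h 18 min 9 s.
Timecode: 00:18:09:24.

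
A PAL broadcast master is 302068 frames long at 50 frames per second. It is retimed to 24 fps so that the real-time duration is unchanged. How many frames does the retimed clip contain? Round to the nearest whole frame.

Frames at target rate = 302068 × (24) / (50) = 3624816/25 ≈ 144992.640.
Nearest whole frame: 144993.

144993 frames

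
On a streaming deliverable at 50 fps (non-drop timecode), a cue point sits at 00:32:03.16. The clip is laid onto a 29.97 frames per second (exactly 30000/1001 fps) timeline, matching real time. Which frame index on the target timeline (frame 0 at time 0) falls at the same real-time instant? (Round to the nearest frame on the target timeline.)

Source frame index: (0×3600 + 32×60 + 3) × 50 + 16 = 96166.
Real time: 96166 / (50) = 48083/25 s.
Target frame: (48083/25) × (30000/1001) = 8242800/143 ≈ 57641.958 → 57642.

frame 57642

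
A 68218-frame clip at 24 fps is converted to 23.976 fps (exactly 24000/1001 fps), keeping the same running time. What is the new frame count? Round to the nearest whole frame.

Frames at target rate = 68218 × (24000/1001) / (24) = 68218000/1001 ≈ 68149.850.
Nearest whole frame: 68150.

68150 frames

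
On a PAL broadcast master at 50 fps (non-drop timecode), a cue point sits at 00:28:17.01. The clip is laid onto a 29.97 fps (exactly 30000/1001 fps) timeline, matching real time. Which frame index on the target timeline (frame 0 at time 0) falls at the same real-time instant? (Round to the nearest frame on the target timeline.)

frame 50860

Source frame index: (0×3600 + 28×60 + 17) × 50 + 1 = 84851.
Real time: 84851 / (50) = 84851/50 s.
Target frame: (84851/50) × (30000/1001) = 3916200/77 ≈ 50859.740 → 50860.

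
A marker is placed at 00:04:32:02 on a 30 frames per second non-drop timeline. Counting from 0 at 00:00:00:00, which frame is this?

frame 8162

Total seconds to the label: (0 × 3600 + 4 × 60 + 32) = 272.
Frame index = 272 × 30 + 2 = 8162.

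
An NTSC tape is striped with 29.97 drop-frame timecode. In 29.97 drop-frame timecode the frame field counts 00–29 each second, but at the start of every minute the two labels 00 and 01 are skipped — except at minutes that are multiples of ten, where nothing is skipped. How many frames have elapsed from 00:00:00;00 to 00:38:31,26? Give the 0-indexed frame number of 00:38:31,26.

As if non-drop at 30 labels/s: (0 × 3600 + 38 × 60 + 31) × 30 + 26 = 69356.
Minute boundaries passed: 38; those not divisible by 10: 38 − 3 = 35; dropped labels = 2 × 35 = 70.
Actual frame index = 69356 − 70 = 69286.

69286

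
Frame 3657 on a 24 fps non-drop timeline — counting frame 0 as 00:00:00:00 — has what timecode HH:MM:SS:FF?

00:02:32:09

3657 ÷ 24 = 152 full seconds, remainder 9 frames.
152 s = 0 h 2 min 32 s.
Timecode: 00:02:32:09.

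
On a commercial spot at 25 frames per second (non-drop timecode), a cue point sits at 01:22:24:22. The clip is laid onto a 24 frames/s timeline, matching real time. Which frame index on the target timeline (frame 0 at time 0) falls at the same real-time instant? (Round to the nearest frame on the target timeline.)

Source frame index: (1×3600 + 22×60 + 24) × 25 + 22 = 123622.
Real time: 123622 / (25) = 123622/25 s.
Target frame: (123622/25) × (24) = 2966928/25 ≈ 118677.120 → 118677.

frame 118677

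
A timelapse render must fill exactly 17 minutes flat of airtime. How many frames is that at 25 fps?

25500 frames

17 min = 1020 s.
Frames = 1020 × 25 = 25500.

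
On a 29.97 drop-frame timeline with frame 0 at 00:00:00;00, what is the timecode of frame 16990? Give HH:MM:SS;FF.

Each 10-minute DF block holds 10 × 60 × 30 − 9 × 2 = 17982 frames. 16990 ÷ 17982 → 0 full blocks, remainder 16990.
Within the partial block the first minute is 1800 frames and each further minute 1798, so 9 further minute boundaries passed. Total skipped labels = 18 × 0 + 2 × 9 = 18.
Non-drop label index = 16990 + 18 = 17008; at 30 labels/s that is 00:09:26:28, i.e. DF 00:09:26;28.

00:09:26;28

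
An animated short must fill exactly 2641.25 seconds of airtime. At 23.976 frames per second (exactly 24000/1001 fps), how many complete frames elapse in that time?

Frames = 2641.25 × 24000/1001 = 63390000/1001 ≈ 63326.6733.
Complete frames: 63326.

63326 frames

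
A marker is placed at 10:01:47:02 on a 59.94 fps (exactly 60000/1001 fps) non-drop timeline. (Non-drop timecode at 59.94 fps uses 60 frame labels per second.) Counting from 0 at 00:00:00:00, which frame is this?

Total seconds to the label: (10 × 3600 + 1 × 60 + 47) = 36107.
Frame index = 36107 × 60 + 2 = 2166422.

frame 2166422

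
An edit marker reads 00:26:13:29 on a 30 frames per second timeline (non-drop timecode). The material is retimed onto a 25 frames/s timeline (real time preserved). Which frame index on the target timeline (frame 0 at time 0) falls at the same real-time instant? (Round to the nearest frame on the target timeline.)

frame 39349

Source frame index: (0×3600 + 26×60 + 13) × 30 + 29 = 47219.
Real time: 47219 / (30) = 47219/30 s.
Target frame: (47219/30) × (25) = 236095/6 ≈ 39349.167 → 39349.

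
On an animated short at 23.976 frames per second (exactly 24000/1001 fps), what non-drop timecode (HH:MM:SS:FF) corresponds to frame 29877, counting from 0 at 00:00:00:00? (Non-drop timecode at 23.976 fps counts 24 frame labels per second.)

00:20:44:21

29877 ÷ 24 = 1244 full seconds, remainder 21 frames.
1244 s = 0 h 20 min 44 s.
Timecode: 00:20:44:21.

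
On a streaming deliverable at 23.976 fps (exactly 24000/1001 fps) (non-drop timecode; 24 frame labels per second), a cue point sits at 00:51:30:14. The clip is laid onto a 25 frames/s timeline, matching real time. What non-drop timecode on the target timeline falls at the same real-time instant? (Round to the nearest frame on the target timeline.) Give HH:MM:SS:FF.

Source frame index: (0×3600 + 51×60 + 30) × 24 + 14 = 74174.
Real time: 74174 / (24000/1001) = 37124087/12000 s.
Target frame: (37124087/12000) × (25) = 37124087/480 ≈ 77341.848 → 77342.
At 25 labels/s: frame 77342 → 00:51:33:17.

00:51:33:17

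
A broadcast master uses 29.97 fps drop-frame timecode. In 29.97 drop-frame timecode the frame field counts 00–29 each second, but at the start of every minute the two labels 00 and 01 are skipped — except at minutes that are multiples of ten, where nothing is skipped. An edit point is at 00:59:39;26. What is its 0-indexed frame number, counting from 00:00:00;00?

Complete 10-minute blocks: 5, each 17982 frames → 89910.
Remaining 9 whole minutes in the current block: 1800 + 8 × 1798 = 16184 frames.
Within the current minute: 39 × 30 + 26 − 2 = 1194 (labels ;00/;01 skipped at this minute). Total = 89910 + 16184 + 1194 = 107288.

107288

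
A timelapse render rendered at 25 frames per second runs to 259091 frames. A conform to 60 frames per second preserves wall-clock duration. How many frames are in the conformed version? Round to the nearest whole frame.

Frames at target rate = 259091 × (60) / (25) = 3109092/5 ≈ 621818.400.
Nearest whole frame: 621818.

621818 frames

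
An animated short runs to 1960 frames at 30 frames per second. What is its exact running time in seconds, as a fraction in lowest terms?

196/3 seconds

Running time = 1960 ÷ (30) = 1960 × 1/30 = 196/3 s.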